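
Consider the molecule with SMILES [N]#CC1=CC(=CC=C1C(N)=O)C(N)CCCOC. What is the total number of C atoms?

13

Count every carbon token in the SMILES (each C, including those in ring-closure positions and inside branches).
Carbon count: 13.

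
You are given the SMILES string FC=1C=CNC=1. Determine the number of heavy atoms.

Every atom symbol written in the SMILES (organic subset) is one heavy atom; implicit H are not written.
Heavy atoms by element → C:4, F:1, N:1.
Total: 6.

6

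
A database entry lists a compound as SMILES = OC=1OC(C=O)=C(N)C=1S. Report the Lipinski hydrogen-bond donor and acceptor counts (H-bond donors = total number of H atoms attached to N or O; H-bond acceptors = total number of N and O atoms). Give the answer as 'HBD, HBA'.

3, 4

Donors: find every N or O and count the H atoms it carries.
  atom 1 (O): bond orders sum to 1 → 1 H
  atom 3 (O): bond orders sum to 2 → 0 H
  atom 6 (O): bond orders sum to 2 → 0 H
  atom 8 (N): bond orders sum to 1 → 2 H
Lipinski HBD = 3.
Acceptors: N atoms = 1, O atoms = 3 → HBA = 4.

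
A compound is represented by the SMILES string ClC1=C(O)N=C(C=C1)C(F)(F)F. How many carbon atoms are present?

Count every carbon token in the SMILES (each C, including those in ring-closure positions and inside branches).
Carbon count: 6.

6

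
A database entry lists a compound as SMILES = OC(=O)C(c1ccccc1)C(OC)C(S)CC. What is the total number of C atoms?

13

Count every carbon token in the SMILES (each C, including those in ring-closure positions and inside branches).
Carbon count: 13.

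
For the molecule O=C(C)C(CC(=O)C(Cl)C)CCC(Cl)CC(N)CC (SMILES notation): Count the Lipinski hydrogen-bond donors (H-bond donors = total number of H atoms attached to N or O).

2

Donors: find every N or O and count the H atoms it carries.
  atom 1 (O): bond orders sum to 2 → 0 H
  atom 7 (O): bond orders sum to 2 → 0 H
  atom 17 (N): bond orders sum to 1 → 2 H
Lipinski HBD = 2.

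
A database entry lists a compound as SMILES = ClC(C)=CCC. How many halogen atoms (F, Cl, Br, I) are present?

Halogen atoms appear at heavy-atom position 1 (1×Cl).
Other groups present: 1 alkene.
Halogen count: 1.

1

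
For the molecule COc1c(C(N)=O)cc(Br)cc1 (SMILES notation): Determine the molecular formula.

C8H8BrNO2

Walk through each heavy atom and fill implicit hydrogens from standard valence (C 4, N 3, O 2, S 2, halogen 1); for lowercase aromatic atoms, an aromatic c carries 1 H when it has two neighbours and 0 H with three, and aromatic n carries 0 H:
  atom 1: C, bond orders sum to 1 (valence 4) → 3 H
  atom 2: O, bond orders sum to 2 (valence 2) → 0 H
  atom 3: aromatic c, 3 neighbours → 0 H
  atom 4: aromatic c, 3 neighbours → 0 H
  atom 5: C, bond orders sum to 4 (valence 4) → 0 H
  atom 6: N, bond orders sum to 1 (valence 3) → 2 H
  atom 7: O, bond orders sum to 2 (valence 2) → 0 H
  atom 8: aromatic c, 2 neighbours → 1 H
  atom 9: aromatic c, 3 neighbours → 0 H
  atom 10: Br (halogen, monovalent) → 0 H
  atom 11: aromatic c, 2 neighbours → 1 H
  atom 12: aromatic c, 2 neighbours → 1 H
Totals → C:8, H:8, Br:1, N:1, O:2.
In Hill order: C8H8BrNO2.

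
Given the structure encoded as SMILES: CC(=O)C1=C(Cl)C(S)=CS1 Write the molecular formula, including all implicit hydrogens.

C6H5ClOS2

Walk through each heavy atom and fill implicit hydrogens from standard valence (C 4, N 3, O 2, S 2, halogen 1):
  atom 1: C, bond orders sum to 1 (valence 4) → 3 H
  atom 2: C, bond orders sum to 4 (valence 4) → 0 H
  atom 3: O, bond orders sum to 2 (valence 2) → 0 H
  atom 4: C, bond orders sum to 4 (valence 4) → 0 H
  atom 5: C, bond orders sum to 4 (valence 4) → 0 H
  atom 6: Cl (halogen, monovalent) → 0 H
  atom 7: C, bond orders sum to 4 (valence 4) → 0 H
  atom 8: S, bond orders sum to 1 (valence 2) → 1 H
  atom 9: C, bond orders sum to 3 (valence 4) → 1 H
  atom 10: S, bond orders sum to 2 (valence 2) → 0 H
Totals → C:6, H:5, Cl:1, O:1, S:2.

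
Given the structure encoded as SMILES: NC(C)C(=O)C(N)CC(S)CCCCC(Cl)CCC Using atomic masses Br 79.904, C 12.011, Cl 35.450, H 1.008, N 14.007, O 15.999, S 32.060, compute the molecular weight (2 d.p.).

First, the molecular formula is C14H29ClN2OS (counting implicit H from valence).
  C: 14 × 12.011 = 168.154
  Cl: 1 × 35.450 = 35.450
  H: 29 × 1.008 = 29.232
  N: 2 × 14.007 = 28.014
  O: 1 × 15.999 = 15.999
  S: 1 × 32.060 = 32.060
Sum: 14×12.011 + 1×35.450 + 29×1.008 + 2×14.007 + 1×15.999 + 1×32.060 = 308.909 → 308.91 g/mol.

308.91 g/mol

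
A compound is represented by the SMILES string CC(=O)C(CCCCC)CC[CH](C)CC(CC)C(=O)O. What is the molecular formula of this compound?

Walk through each heavy atom and fill implicit hydrogens from standard valence (C 4, N 3, O 2, S 2, halogen 1):
  atom 1: C, bond orders sum to 1 (valence 4) → 3 H
  atom 2: C, bond orders sum to 4 (valence 4) → 0 H
  atom 3: O, bond orders sum to 2 (valence 2) → 0 H
  atom 4: C, bond orders sum to 3 (valence 4) → 1 H
  atom 5: C, bond orders sum to 2 (valence 4) → 2 H
  atom 6: C, bond orders sum to 2 (valence 4) → 2 H
  atom 7: C, bond orders sum to 2 (valence 4) → 2 H
  atom 8: C, bond orders sum to 2 (valence 4) → 2 H
  atom 9: C, bond orders sum to 1 (valence 4) → 3 H
  atom 10: C, bond orders sum to 2 (valence 4) → 2 H
  atom 11: C, bond orders sum to 2 (valence 4) → 2 H
  atom 12: C with explicit H count 1
  atom 13: C, bond orders sum to 1 (valence 4) → 3 H
  atom 14: C, bond orders sum to 2 (valence 4) → 2 H
  atom 15: C, bond orders sum to 3 (valence 4) → 1 H
  atom 16: C, bond orders sum to 2 (valence 4) → 2 H
  atom 17: C, bond orders sum to 1 (valence 4) → 3 H
  atom 18: C, bond orders sum to 4 (valence 4) → 0 H
  atom 19: O, bond orders sum to 2 (valence 2) → 0 H
  atom 20: O, bond orders sum to 1 (valence 2) → 1 H
Totals → C:17, H:32, O:3.
In Hill order: C17H32O3.

C17H32O3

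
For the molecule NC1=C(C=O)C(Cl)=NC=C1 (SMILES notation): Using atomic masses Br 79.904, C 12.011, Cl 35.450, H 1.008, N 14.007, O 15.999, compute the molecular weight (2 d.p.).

156.57 g/mol

First, the molecular formula is C6H5ClN2O (counting implicit H from valence).
  C: 6 × 12.011 = 72.066
  Cl: 1 × 35.450 = 35.450
  H: 5 × 1.008 = 5.040
  N: 2 × 14.007 = 28.014
  O: 1 × 15.999 = 15.999
Sum: 6×12.011 + 1×35.450 + 5×1.008 + 2×14.007 + 1×15.999 = 156.569 → 156.57 g/mol.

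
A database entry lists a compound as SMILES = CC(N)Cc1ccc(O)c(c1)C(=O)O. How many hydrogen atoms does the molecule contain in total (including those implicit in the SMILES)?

13

Walk through each heavy atom and fill implicit hydrogens from standard valence (C 4, N 3, O 2, S 2, halogen 1); for lowercase aromatic atoms, an aromatic c carries 1 H when it has two neighbours and 0 H with three, and aromatic n carries 0 H:
  atom 1: C, bond orders sum to 1 (valence 4) → 3 H
  atom 2: C, bond orders sum to 3 (valence 4) → 1 H
  atom 3: N, bond orders sum to 1 (valence 3) → 2 H
  atom 4: C, bond orders sum to 2 (valence 4) → 2 H
  atom 5: aromatic c, 3 neighbours → 0 H
  atom 6: aromatic c, 2 neighbours → 1 H
  atom 7: aromatic c, 2 neighbours → 1 H
  atom 8: aromatic c, 3 neighbours → 0 H
  atom 9: O, bond orders sum to 1 (valence 2) → 1 H
  atom 10: aromatic c, 3 neighbours → 0 H
  atom 11: aromatic c, 2 neighbours → 1 H
  atom 12: C, bond orders sum to 4 (valence 4) → 0 H
  atom 13: O, bond orders sum to 2 (valence 2) → 0 H
  atom 14: O, bond orders sum to 1 (valence 2) → 1 H
Total hydrogens: 13.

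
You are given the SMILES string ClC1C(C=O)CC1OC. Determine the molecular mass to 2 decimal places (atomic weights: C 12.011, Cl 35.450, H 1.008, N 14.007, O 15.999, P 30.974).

First, the molecular formula is C6H9ClO2 (counting implicit H from valence).
  C: 6 × 12.011 = 72.066
  Cl: 1 × 35.450 = 35.450
  H: 9 × 1.008 = 9.072
  O: 2 × 15.999 = 31.998
Sum: 6×12.011 + 1×35.450 + 9×1.008 + 2×15.999 = 148.586 → 148.59 g/mol.

148.59 g/mol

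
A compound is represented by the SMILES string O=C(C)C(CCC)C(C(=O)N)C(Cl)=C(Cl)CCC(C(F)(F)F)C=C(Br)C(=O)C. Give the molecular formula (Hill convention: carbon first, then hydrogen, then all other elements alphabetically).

Walk through each heavy atom and fill implicit hydrogens from standard valence (C 4, N 3, O 2, S 2, halogen 1):
  atom 1: O, bond orders sum to 2 (valence 2) → 0 H
  atom 2: C, bond orders sum to 4 (valence 4) → 0 H
  atom 3: C, bond orders sum to 1 (valence 4) → 3 H
  atom 4: C, bond orders sum to 3 (valence 4) → 1 H
  atom 5: C, bond orders sum to 2 (valence 4) → 2 H
  atom 6: C, bond orders sum to 2 (valence 4) → 2 H
  atom 7: C, bond orders sum to 1 (valence 4) → 3 H
  atom 8: C, bond orders sum to 3 (valence 4) → 1 H
  atom 9: C, bond orders sum to 4 (valence 4) → 0 H
  atom 10: O, bond orders sum to 2 (valence 2) → 0 H
  atom 11: N, bond orders sum to 1 (valence 3) → 2 H
  atom 12: C, bond orders sum to 4 (valence 4) → 0 H
  atom 13: Cl (halogen, monovalent) → 0 H
  atom 14: C, bond orders sum to 4 (valence 4) → 0 H
  atom 15: Cl (halogen, monovalent) → 0 H
  atom 16: C, bond orders sum to 2 (valence 4) → 2 H
  atom 17: C, bond orders sum to 2 (valence 4) → 2 H
  atom 18: C, bond orders sum to 3 (valence 4) → 1 H
  atom 19: C, bond orders sum to 4 (valence 4) → 0 H
  atom 20: F (halogen, monovalent) → 0 H
  atom 21: F (halogen, monovalent) → 0 H
  atom 22: F (halogen, monovalent) → 0 H
  atom 23: C, bond orders sum to 3 (valence 4) → 1 H
  atom 24: C, bond orders sum to 4 (valence 4) → 0 H
  atom 25: Br (halogen, monovalent) → 0 H
  atom 26: C, bond orders sum to 4 (valence 4) → 0 H
  atom 27: O, bond orders sum to 2 (valence 2) → 0 H
  atom 28: C, bond orders sum to 1 (valence 4) → 3 H
Totals → C:18, H:23, Br:1, Cl:2, F:3, N:1, O:3.
In Hill order: C18H23BrCl2F3NO3.

C18H23BrCl2F3NO3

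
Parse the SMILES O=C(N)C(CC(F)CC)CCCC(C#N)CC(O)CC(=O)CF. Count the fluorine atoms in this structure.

2

Scan the SMILES for F atoms (remember two-letter symbols like Cl and Br are single atoms).
Fluorine count: 2.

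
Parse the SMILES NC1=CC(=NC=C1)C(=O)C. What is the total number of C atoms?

Count every carbon token in the SMILES (each C, including those in ring-closure positions and inside branches).
Carbon count: 7.

7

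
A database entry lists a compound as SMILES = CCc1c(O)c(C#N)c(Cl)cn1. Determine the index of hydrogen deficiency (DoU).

6

Molecular formula: C8H7ClN2O.
DoU = (2C + 2 + N − H − X) / 2, where X is the halogen count and O/S are ignored.
    = (2·8 + 2 + 2 − 7 − 1) / 2 = 12 / 2 = 6.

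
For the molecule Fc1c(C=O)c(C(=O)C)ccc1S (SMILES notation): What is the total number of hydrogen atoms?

7

Walk through each heavy atom and fill implicit hydrogens from standard valence (C 4, N 3, O 2, S 2, halogen 1); for lowercase aromatic atoms, an aromatic c carries 1 H when it has two neighbours and 0 H with three, and aromatic n carries 0 H:
  atom 1: F (halogen, monovalent) → 0 H
  atom 2: aromatic c, 3 neighbours → 0 H
  atom 3: aromatic c, 3 neighbours → 0 H
  atom 4: C, bond orders sum to 3 (valence 4) → 1 H
  atom 5: O, bond orders sum to 2 (valence 2) → 0 H
  atom 6: aromatic c, 3 neighbours → 0 H
  atom 7: C, bond orders sum to 4 (valence 4) → 0 H
  atom 8: O, bond orders sum to 2 (valence 2) → 0 H
  atom 9: C, bond orders sum to 1 (valence 4) → 3 H
  atom 10: aromatic c, 2 neighbours → 1 H
  atom 11: aromatic c, 2 neighbours → 1 H
  atom 12: aromatic c, 3 neighbours → 0 H
  atom 13: S, bond orders sum to 1 (valence 2) → 1 H
Total hydrogens: 7.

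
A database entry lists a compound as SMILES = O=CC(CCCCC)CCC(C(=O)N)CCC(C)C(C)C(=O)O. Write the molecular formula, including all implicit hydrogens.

C18H33NO4

Walk through each heavy atom and fill implicit hydrogens from standard valence (C 4, N 3, O 2, S 2, halogen 1):
  atom 1: O, bond orders sum to 2 (valence 2) → 0 H
  atom 2: C, bond orders sum to 3 (valence 4) → 1 H
  atom 3: C, bond orders sum to 3 (valence 4) → 1 H
  atom 4: C, bond orders sum to 2 (valence 4) → 2 H
  atom 5: C, bond orders sum to 2 (valence 4) → 2 H
  atom 6: C, bond orders sum to 2 (valence 4) → 2 H
  atom 7: C, bond orders sum to 2 (valence 4) → 2 H
  atom 8: C, bond orders sum to 1 (valence 4) → 3 H
  atom 9: C, bond orders sum to 2 (valence 4) → 2 H
  atom 10: C, bond orders sum to 2 (valence 4) → 2 H
  atom 11: C, bond orders sum to 3 (valence 4) → 1 H
  atom 12: C, bond orders sum to 4 (valence 4) → 0 H
  atom 13: O, bond orders sum to 2 (valence 2) → 0 H
  atom 14: N, bond orders sum to 1 (valence 3) → 2 H
  atom 15: C, bond orders sum to 2 (valence 4) → 2 H
  atom 16: C, bond orders sum to 2 (valence 4) → 2 H
  atom 17: C, bond orders sum to 3 (valence 4) → 1 H
  atom 18: C, bond orders sum to 1 (valence 4) → 3 H
  atom 19: C, bond orders sum to 3 (valence 4) → 1 H
  atom 20: C, bond orders sum to 1 (valence 4) → 3 H
  atom 21: C, bond orders sum to 4 (valence 4) → 0 H
  atom 22: O, bond orders sum to 2 (valence 2) → 0 H
  atom 23: O, bond orders sum to 1 (valence 2) → 1 H
Totals → C:18, H:33, N:1, O:4.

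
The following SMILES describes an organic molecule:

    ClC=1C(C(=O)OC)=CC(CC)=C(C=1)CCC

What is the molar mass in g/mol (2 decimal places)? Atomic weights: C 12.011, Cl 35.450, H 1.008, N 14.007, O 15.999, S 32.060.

First, the molecular formula is C13H17ClO2 (counting implicit H from valence).
  C: 13 × 12.011 = 156.143
  Cl: 1 × 35.450 = 35.450
  H: 17 × 1.008 = 17.136
  O: 2 × 15.999 = 31.998
Sum: 13×12.011 + 1×35.450 + 17×1.008 + 2×15.999 = 240.727 → 240.73 g/mol.

240.73 g/mol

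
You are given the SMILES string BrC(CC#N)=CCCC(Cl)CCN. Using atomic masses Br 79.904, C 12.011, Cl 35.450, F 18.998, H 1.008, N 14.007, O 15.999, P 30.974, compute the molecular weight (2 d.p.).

265.58 g/mol

First, the molecular formula is C9H14BrClN2 (counting implicit H from valence).
  Br: 1 × 79.904 = 79.904
  C: 9 × 12.011 = 108.099
  Cl: 1 × 35.450 = 35.450
  H: 14 × 1.008 = 14.112
  N: 2 × 14.007 = 28.014
Sum: 1×79.904 + 9×12.011 + 1×35.450 + 14×1.008 + 2×14.007 = 265.579 → 265.58 g/mol.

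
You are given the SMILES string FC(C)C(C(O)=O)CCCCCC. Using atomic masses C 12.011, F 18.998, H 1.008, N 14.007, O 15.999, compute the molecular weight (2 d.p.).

First, the molecular formula is C10H19FO2 (counting implicit H from valence).
  C: 10 × 12.011 = 120.110
  F: 1 × 18.998 = 18.998
  H: 19 × 1.008 = 19.152
  O: 2 × 15.999 = 31.998
Sum: 10×12.011 + 1×18.998 + 19×1.008 + 2×15.999 = 190.258 → 190.26 g/mol.

190.26 g/mol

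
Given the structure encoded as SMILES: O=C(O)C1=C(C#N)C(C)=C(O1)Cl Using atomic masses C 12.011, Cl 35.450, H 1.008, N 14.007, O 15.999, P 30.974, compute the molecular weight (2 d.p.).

First, the molecular formula is C7H4ClNO3 (counting implicit H from valence).
  C: 7 × 12.011 = 84.077
  Cl: 1 × 35.450 = 35.450
  H: 4 × 1.008 = 4.032
  N: 1 × 14.007 = 14.007
  O: 3 × 15.999 = 47.997
Sum: 7×12.011 + 1×35.450 + 4×1.008 + 1×14.007 + 3×15.999 = 185.563 → 185.56 g/mol.

185.56 g/mol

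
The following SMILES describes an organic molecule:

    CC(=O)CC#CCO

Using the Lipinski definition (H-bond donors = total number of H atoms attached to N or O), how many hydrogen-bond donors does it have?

Donors: find every N or O and count the H atoms it carries.
  atom 3 (O): bond orders sum to 2 → 0 H
  atom 8 (O): bond orders sum to 1 → 1 H
Lipinski HBD = 1.

1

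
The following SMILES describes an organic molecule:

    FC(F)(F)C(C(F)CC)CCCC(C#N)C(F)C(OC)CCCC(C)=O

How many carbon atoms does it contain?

Count every carbon token in the SMILES (each C, including those in ring-closure positions and inside branches).
Carbon count: 18.

18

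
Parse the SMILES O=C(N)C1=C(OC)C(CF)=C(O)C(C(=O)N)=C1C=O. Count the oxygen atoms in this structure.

5

Scan the SMILES for O atoms (remember two-letter symbols like Cl and Br are single atoms).
Oxygen count: 5.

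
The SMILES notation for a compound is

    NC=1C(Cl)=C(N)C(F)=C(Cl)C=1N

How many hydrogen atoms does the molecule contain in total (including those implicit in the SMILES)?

6

Walk through each heavy atom and fill implicit hydrogens from standard valence (C 4, N 3, O 2, S 2, halogen 1):
  atom 1: N, bond orders sum to 1 (valence 3) → 2 H
  atom 2: C, bond orders sum to 4 (valence 4) → 0 H
  atom 3: C, bond orders sum to 4 (valence 4) → 0 H
  atom 4: Cl (halogen, monovalent) → 0 H
  atom 5: C, bond orders sum to 4 (valence 4) → 0 H
  atom 6: N, bond orders sum to 1 (valence 3) → 2 H
  atom 7: C, bond orders sum to 4 (valence 4) → 0 H
  atom 8: F (halogen, monovalent) → 0 H
  atom 9: C, bond orders sum to 4 (valence 4) → 0 H
  atom 10: Cl (halogen, monovalent) → 0 H
  atom 11: C, bond orders sum to 4 (valence 4) → 0 H
  atom 12: N, bond orders sum to 1 (valence 3) → 2 H
Total hydrogens: 6.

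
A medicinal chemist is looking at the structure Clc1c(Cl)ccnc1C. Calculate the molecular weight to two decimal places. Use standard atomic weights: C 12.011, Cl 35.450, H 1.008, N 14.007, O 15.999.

162.01 g/mol

First, the molecular formula is C6H5Cl2N (counting implicit H from valence).
  C: 6 × 12.011 = 72.066
  Cl: 2 × 35.450 = 70.900
  H: 5 × 1.008 = 5.040
  N: 1 × 14.007 = 14.007
Sum: 6×12.011 + 2×35.450 + 5×1.008 + 1×14.007 = 162.013 → 162.01 g/mol.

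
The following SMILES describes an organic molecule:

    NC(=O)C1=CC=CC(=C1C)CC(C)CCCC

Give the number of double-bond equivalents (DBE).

Molecular formula: C15H23NO.
DoU = (2C + 2 + N − H − X) / 2, where X is the halogen count and O/S are ignored.
    = (2·15 + 2 + 1 − 23 − 0) / 2 = 10 / 2 = 5.

5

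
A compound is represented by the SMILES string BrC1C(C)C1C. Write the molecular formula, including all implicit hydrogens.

C5H9Br

Walk through each heavy atom and fill implicit hydrogens from standard valence (C 4, N 3, O 2, S 2, halogen 1):
  atom 1: Br (halogen, monovalent) → 0 H
  atom 2: C, bond orders sum to 3 (valence 4) → 1 H
  atom 3: C, bond orders sum to 3 (valence 4) → 1 H
  atom 4: C, bond orders sum to 1 (valence 4) → 3 H
  atom 5: C, bond orders sum to 3 (valence 4) → 1 H
  atom 6: C, bond orders sum to 1 (valence 4) → 3 H
Totals → C:5, H:9, Br:1.
In Hill order: C5H9Br.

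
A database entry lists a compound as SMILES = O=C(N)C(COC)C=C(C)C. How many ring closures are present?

0

In SMILES, each pair of matching ring-closure digits denotes one ring-closing bond; the number of such bonds equals the number of independent rings.
Ring-closure bonds here: 0.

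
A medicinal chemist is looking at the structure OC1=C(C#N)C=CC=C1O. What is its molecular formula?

C7H5NO2

Walk through each heavy atom and fill implicit hydrogens from standard valence (C 4, N 3, O 2, S 2, halogen 1):
  atom 1: O, bond orders sum to 1 (valence 2) → 1 H
  atom 2: C, bond orders sum to 4 (valence 4) → 0 H
  atom 3: C, bond orders sum to 4 (valence 4) → 0 H
  atom 4: C, bond orders sum to 4 (valence 4) → 0 H
  atom 5: N, bond orders sum to 3 (valence 3) → 0 H
  atom 6: C, bond orders sum to 3 (valence 4) → 1 H
  atom 7: C, bond orders sum to 3 (valence 4) → 1 H
  atom 8: C, bond orders sum to 3 (valence 4) → 1 H
  atom 9: C, bond orders sum to 4 (valence 4) → 0 H
  atom 10: O, bond orders sum to 1 (valence 2) → 1 H
Totals → C:7, H:5, N:1, O:2.
In Hill order: C7H5NO2.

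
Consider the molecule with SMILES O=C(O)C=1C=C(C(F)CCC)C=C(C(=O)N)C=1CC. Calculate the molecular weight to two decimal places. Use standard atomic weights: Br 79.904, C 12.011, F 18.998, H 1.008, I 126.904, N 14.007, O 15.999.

First, the molecular formula is C14H18FNO3 (counting implicit H from valence).
  C: 14 × 12.011 = 168.154
  F: 1 × 18.998 = 18.998
  H: 18 × 1.008 = 18.144
  N: 1 × 14.007 = 14.007
  O: 3 × 15.999 = 47.997
Sum: 14×12.011 + 1×18.998 + 18×1.008 + 1×14.007 + 3×15.999 = 267.300 → 267.30 g/mol.

267.30 g/mol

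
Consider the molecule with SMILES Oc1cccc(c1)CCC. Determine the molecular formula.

Walk through each heavy atom and fill implicit hydrogens from standard valence (C 4, N 3, O 2, S 2, halogen 1); for lowercase aromatic atoms, an aromatic c carries 1 H when it has two neighbours and 0 H with three, and aromatic n carries 0 H:
  atom 1: O, bond orders sum to 1 (valence 2) → 1 H
  atom 2: aromatic c, 3 neighbours → 0 H
  atom 3: aromatic c, 2 neighbours → 1 H
  atom 4: aromatic c, 2 neighbours → 1 H
  atom 5: aromatic c, 2 neighbours → 1 H
  atom 6: aromatic c, 3 neighbours → 0 H
  atom 7: aromatic c, 2 neighbours → 1 H
  atom 8: C, bond orders sum to 2 (valence 4) → 2 H
  atom 9: C, bond orders sum to 2 (valence 4) → 2 H
  atom 10: C, bond orders sum to 1 (valence 4) → 3 H
Totals → C:9, H:12, O:1.
In Hill order: C9H12O.

C9H12O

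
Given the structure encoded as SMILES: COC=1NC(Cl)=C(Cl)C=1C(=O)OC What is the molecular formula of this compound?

C7H7Cl2NO3

Walk through each heavy atom and fill implicit hydrogens from standard valence (C 4, N 3, O 2, S 2, halogen 1):
  atom 1: C, bond orders sum to 1 (valence 4) → 3 H
  atom 2: O, bond orders sum to 2 (valence 2) → 0 H
  atom 3: C, bond orders sum to 4 (valence 4) → 0 H
  atom 4: N, bond orders sum to 2 (valence 3) → 1 H
  atom 5: C, bond orders sum to 4 (valence 4) → 0 H
  atom 6: Cl (halogen, monovalent) → 0 H
  atom 7: C, bond orders sum to 4 (valence 4) → 0 H
  atom 8: Cl (halogen, monovalent) → 0 H
  atom 9: C, bond orders sum to 4 (valence 4) → 0 H
  atom 10: C, bond orders sum to 4 (valence 4) → 0 H
  atom 11: O, bond orders sum to 2 (valence 2) → 0 H
  atom 12: O, bond orders sum to 2 (valence 2) → 0 H
  atom 13: C, bond orders sum to 1 (valence 4) → 3 H
Totals → C:7, H:7, Cl:2, N:1, O:3.
In Hill order: C7H7Cl2NO3.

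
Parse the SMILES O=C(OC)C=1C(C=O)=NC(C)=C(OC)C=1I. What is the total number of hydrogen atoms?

Walk through each heavy atom and fill implicit hydrogens from standard valence (C 4, N 3, O 2, S 2, halogen 1):
  atom 1: O, bond orders sum to 2 (valence 2) → 0 H
  atom 2: C, bond orders sum to 4 (valence 4) → 0 H
  atom 3: O, bond orders sum to 2 (valence 2) → 0 H
  atom 4: C, bond orders sum to 1 (valence 4) → 3 H
  atom 5: C, bond orders sum to 4 (valence 4) → 0 H
  atom 6: C, bond orders sum to 4 (valence 4) → 0 H
  atom 7: C, bond orders sum to 3 (valence 4) → 1 H
  atom 8: O, bond orders sum to 2 (valence 2) → 0 H
  atom 9: N, bond orders sum to 3 (valence 3) → 0 H
  atom 10: C, bond orders sum to 4 (valence 4) → 0 H
  atom 11: C, bond orders sum to 1 (valence 4) → 3 H
  atom 12: C, bond orders sum to 4 (valence 4) → 0 H
  atom 13: O, bond orders sum to 2 (valence 2) → 0 H
  atom 14: C, bond orders sum to 1 (valence 4) → 3 H
  atom 15: C, bond orders sum to 4 (valence 4) → 0 H
  atom 16: I (halogen, monovalent) → 0 H
Total hydrogens: 10.

10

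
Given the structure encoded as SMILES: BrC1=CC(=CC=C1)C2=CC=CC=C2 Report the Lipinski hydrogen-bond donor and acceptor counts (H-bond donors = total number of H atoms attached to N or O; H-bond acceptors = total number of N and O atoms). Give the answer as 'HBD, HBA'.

0, 0

Donors: find every N or O and count the H atoms it carries.
  (no N or O atoms present)
Lipinski HBD = 0.
Acceptors: N atoms = 0, O atoms = 0 → HBA = 0.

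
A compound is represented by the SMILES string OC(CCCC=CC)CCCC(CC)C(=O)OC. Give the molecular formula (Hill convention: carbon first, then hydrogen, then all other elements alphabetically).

C15H28O3

Walk through each heavy atom and fill implicit hydrogens from standard valence (C 4, N 3, O 2, S 2, halogen 1):
  atom 1: O, bond orders sum to 1 (valence 2) → 1 H
  atom 2: C, bond orders sum to 3 (valence 4) → 1 H
  atom 3: C, bond orders sum to 2 (valence 4) → 2 H
  atom 4: C, bond orders sum to 2 (valence 4) → 2 H
  atom 5: C, bond orders sum to 2 (valence 4) → 2 H
  atom 6: C, bond orders sum to 3 (valence 4) → 1 H
  atom 7: C, bond orders sum to 3 (valence 4) → 1 H
  atom 8: C, bond orders sum to 1 (valence 4) → 3 H
  atom 9: C, bond orders sum to 2 (valence 4) → 2 H
  atom 10: C, bond orders sum to 2 (valence 4) → 2 H
  atom 11: C, bond orders sum to 2 (valence 4) → 2 H
  atom 12: C, bond orders sum to 3 (valence 4) → 1 H
  atom 13: C, bond orders sum to 2 (valence 4) → 2 H
  atom 14: C, bond orders sum to 1 (valence 4) → 3 H
  atom 15: C, bond orders sum to 4 (valence 4) → 0 H
  atom 16: O, bond orders sum to 2 (valence 2) → 0 H
  atom 17: O, bond orders sum to 2 (valence 2) → 0 H
  atom 18: C, bond orders sum to 1 (valence 4) → 3 H
Totals → C:15, H:28, O:3.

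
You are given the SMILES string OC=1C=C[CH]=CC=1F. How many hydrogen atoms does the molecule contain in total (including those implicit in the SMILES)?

5

Walk through each heavy atom and fill implicit hydrogens from standard valence (C 4, N 3, O 2, S 2, halogen 1):
  atom 1: O, bond orders sum to 1 (valence 2) → 1 H
  atom 2: C, bond orders sum to 4 (valence 4) → 0 H
  atom 3: C, bond orders sum to 3 (valence 4) → 1 H
  atom 4: C, bond orders sum to 3 (valence 4) → 1 H
  atom 5: C with explicit H count 1
  atom 6: C, bond orders sum to 3 (valence 4) → 1 H
  atom 7: C, bond orders sum to 4 (valence 4) → 0 H
  atom 8: F (halogen, monovalent) → 0 H
Total hydrogens: 5.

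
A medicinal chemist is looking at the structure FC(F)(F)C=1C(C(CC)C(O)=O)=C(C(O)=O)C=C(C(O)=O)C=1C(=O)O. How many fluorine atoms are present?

Scan the SMILES for F atoms (remember two-letter symbols like Cl and Br are single atoms).
Fluorine count: 3.

3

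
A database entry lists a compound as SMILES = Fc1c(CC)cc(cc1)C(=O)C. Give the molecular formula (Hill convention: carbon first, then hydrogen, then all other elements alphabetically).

Walk through each heavy atom and fill implicit hydrogens from standard valence (C 4, N 3, O 2, S 2, halogen 1); for lowercase aromatic atoms, an aromatic c carries 1 H when it has two neighbours and 0 H with three, and aromatic n carries 0 H:
  atom 1: F (halogen, monovalent) → 0 H
  atom 2: aromatic c, 3 neighbours → 0 H
  atom 3: aromatic c, 3 neighbours → 0 H
  atom 4: C, bond orders sum to 2 (valence 4) → 2 H
  atom 5: C, bond orders sum to 1 (valence 4) → 3 H
  atom 6: aromatic c, 2 neighbours → 1 H
  atom 7: aromatic c, 3 neighbours → 0 H
  atom 8: aromatic c, 2 neighbours → 1 H
  atom 9: aromatic c, 2 neighbours → 1 H
  atom 10: C, bond orders sum to 4 (valence 4) → 0 H
  atom 11: O, bond orders sum to 2 (valence 2) → 0 H
  atom 12: C, bond orders sum to 1 (valence 4) → 3 H
Totals → C:10, H:11, F:1, O:1.
In Hill order: C10H11FO.

C10H11FO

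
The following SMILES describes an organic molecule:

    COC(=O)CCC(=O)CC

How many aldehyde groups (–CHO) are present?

0

Scan the SMILES for the aldehyde motif — none present.
Groups that are present: 1 ester, 1 ketone.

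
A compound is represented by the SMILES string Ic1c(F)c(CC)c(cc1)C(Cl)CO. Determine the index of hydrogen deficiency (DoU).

Molecular formula: C10H11ClFIO.
DoU = (2C + 2 + N − H − X) / 2, where X is the halogen count and O/S are ignored.
    = (2·10 + 2 + 0 − 11 − 3) / 2 = 8 / 2 = 4.

4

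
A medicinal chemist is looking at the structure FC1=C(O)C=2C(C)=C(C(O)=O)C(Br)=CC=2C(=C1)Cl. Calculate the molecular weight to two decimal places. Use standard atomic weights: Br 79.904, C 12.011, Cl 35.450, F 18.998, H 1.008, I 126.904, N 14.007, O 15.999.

First, the molecular formula is C12H7BrClFO3 (counting implicit H from valence).
  Br: 1 × 79.904 = 79.904
  C: 12 × 12.011 = 144.132
  Cl: 1 × 35.450 = 35.450
  F: 1 × 18.998 = 18.998
  H: 7 × 1.008 = 7.056
  O: 3 × 15.999 = 47.997
Sum: 1×79.904 + 12×12.011 + 1×35.450 + 1×18.998 + 7×1.008 + 3×15.999 = 333.537 → 333.54 g/mol.

333.54 g/mol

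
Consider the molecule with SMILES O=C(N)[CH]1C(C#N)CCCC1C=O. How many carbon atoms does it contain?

9

Count every carbon token in the SMILES (each C, including those in ring-closure positions and inside branches).
Carbon count: 9.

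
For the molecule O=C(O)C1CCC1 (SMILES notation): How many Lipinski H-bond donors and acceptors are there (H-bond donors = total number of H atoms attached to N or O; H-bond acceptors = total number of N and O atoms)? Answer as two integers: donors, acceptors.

Donors: find every N or O and count the H atoms it carries.
  atom 1 (O): bond orders sum to 2 → 0 H
  atom 3 (O): bond orders sum to 1 → 1 H
Lipinski HBD = 1.
Acceptors: N atoms = 0, O atoms = 2 → HBA = 2.

1, 2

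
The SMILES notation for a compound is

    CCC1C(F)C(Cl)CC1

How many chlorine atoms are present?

1

Scan the SMILES for Cl atoms (remember two-letter symbols like Cl and Br are single atoms).
Chlorine count: 1.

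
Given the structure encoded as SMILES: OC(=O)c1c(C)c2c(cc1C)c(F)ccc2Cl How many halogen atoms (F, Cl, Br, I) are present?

2

Halogen atoms appear at heavy-atom positions 13, 17 (1×Cl, 1×F).
Other groups present: 1 carboxylic acid.
Halogen count: 2.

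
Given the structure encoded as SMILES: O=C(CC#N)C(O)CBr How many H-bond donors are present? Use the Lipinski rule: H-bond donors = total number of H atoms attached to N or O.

1

Donors: find every N or O and count the H atoms it carries.
  atom 1 (O): bond orders sum to 2 → 0 H
  atom 5 (N): bond orders sum to 3 → 0 H
  atom 7 (O): bond orders sum to 1 → 1 H
Lipinski HBD = 1.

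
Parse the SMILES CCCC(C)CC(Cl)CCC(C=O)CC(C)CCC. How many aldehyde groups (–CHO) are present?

The aldehyde motif appears at heavy-atom position 12 in the SMILES.
Aldehyde count: 1.

1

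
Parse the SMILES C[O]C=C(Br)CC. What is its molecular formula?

Walk through each heavy atom and fill implicit hydrogens from standard valence (C 4, N 3, O 2, S 2, halogen 1):
  atom 1: C, bond orders sum to 1 (valence 4) → 3 H
  atom 2: O with explicit H count 0
  atom 3: C, bond orders sum to 3 (valence 4) → 1 H
  atom 4: C, bond orders sum to 4 (valence 4) → 0 H
  atom 5: Br (halogen, monovalent) → 0 H
  atom 6: C, bond orders sum to 2 (valence 4) → 2 H
  atom 7: C, bond orders sum to 1 (valence 4) → 3 H
Totals → C:5, H:9, Br:1, O:1.

C5H9BrO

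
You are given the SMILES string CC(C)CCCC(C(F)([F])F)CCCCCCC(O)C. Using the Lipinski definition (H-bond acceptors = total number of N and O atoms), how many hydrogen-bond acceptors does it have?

N atoms: 0; O atoms: 1.
Lipinski HBA = 0 + 1 = 1.

1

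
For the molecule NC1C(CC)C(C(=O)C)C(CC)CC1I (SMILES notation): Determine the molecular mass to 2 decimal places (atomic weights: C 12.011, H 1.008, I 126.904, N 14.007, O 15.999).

323.22 g/mol

First, the molecular formula is C12H22INO (counting implicit H from valence).
  C: 12 × 12.011 = 144.132
  H: 22 × 1.008 = 22.176
  I: 1 × 126.904 = 126.904
  N: 1 × 14.007 = 14.007
  O: 1 × 15.999 = 15.999
Sum: 12×12.011 + 22×1.008 + 1×126.904 + 1×14.007 + 1×15.999 = 323.218 → 323.22 g/mol.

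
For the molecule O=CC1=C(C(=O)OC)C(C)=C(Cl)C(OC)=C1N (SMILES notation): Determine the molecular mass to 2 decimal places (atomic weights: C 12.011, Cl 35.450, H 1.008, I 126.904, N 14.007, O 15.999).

First, the molecular formula is C11H12ClNO4 (counting implicit H from valence).
  C: 11 × 12.011 = 132.121
  Cl: 1 × 35.450 = 35.450
  H: 12 × 1.008 = 12.096
  N: 1 × 14.007 = 14.007
  O: 4 × 15.999 = 63.996
Sum: 11×12.011 + 1×35.450 + 12×1.008 + 1×14.007 + 4×15.999 = 257.670 → 257.67 g/mol.

257.67 g/mol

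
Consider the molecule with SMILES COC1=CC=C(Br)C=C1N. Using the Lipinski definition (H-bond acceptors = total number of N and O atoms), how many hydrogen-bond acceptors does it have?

N atoms: 1; O atoms: 1.
Lipinski HBA = 1 + 1 = 2.

2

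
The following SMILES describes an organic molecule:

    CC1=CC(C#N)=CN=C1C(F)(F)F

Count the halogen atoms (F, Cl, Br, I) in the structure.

Halogen atoms appear at heavy-atom positions 11, 12, 13 (3×F).
Other groups present: 1 nitrile.
Halogen count: 3.

3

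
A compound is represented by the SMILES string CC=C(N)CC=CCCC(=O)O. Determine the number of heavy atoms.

Every atom symbol written in the SMILES (organic subset) is one heavy atom; implicit H are not written.
Heavy atoms by element → C:9, N:1, O:2.
Total: 12.

12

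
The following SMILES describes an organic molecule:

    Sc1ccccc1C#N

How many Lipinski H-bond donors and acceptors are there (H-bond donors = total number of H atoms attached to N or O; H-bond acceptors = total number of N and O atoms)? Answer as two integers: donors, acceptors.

Donors: find every N or O and count the H atoms it carries.
  atom 9 (N): bond orders sum to 3 → 0 H
Lipinski HBD = 0.
Acceptors: N atoms = 1, O atoms = 0 → HBA = 1.

0, 1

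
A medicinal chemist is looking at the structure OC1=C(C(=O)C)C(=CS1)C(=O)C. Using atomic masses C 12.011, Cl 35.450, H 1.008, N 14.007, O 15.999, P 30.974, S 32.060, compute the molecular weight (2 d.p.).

First, the molecular formula is C8H8O3S (counting implicit H from valence).
  C: 8 × 12.011 = 96.088
  H: 8 × 1.008 = 8.064
  O: 3 × 15.999 = 47.997
  S: 1 × 32.060 = 32.060
Sum: 8×12.011 + 8×1.008 + 3×15.999 + 1×32.060 = 184.209 → 184.21 g/mol.

184.21 g/mol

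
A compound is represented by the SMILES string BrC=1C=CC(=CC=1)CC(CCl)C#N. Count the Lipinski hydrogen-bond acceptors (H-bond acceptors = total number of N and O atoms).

N atoms: 1; O atoms: 0.
Lipinski HBA = 1 + 0 = 1.

1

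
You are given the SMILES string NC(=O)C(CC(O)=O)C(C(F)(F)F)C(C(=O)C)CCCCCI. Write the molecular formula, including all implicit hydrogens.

Walk through each heavy atom and fill implicit hydrogens from standard valence (C 4, N 3, O 2, S 2, halogen 1):
  atom 1: N, bond orders sum to 1 (valence 3) → 2 H
  atom 2: C, bond orders sum to 4 (valence 4) → 0 H
  atom 3: O, bond orders sum to 2 (valence 2) → 0 H
  atom 4: C, bond orders sum to 3 (valence 4) → 1 H
  atom 5: C, bond orders sum to 2 (valence 4) → 2 H
  atom 6: C, bond orders sum to 4 (valence 4) → 0 H
  atom 7: O, bond orders sum to 1 (valence 2) → 1 H
  atom 8: O, bond orders sum to 2 (valence 2) → 0 H
  atom 9: C, bond orders sum to 3 (valence 4) → 1 H
  atom 10: C, bond orders sum to 4 (valence 4) → 0 H
  atom 11: F (halogen, monovalent) → 0 H
  atom 12: F (halogen, monovalent) → 0 H
  atom 13: F (halogen, monovalent) → 0 H
  atom 14: C, bond orders sum to 3 (valence 4) → 1 H
  atom 15: C, bond orders sum to 4 (valence 4) → 0 H
  atom 16: O, bond orders sum to 2 (valence 2) → 0 H
  atom 17: C, bond orders sum to 1 (valence 4) → 3 H
  atom 18: C, bond orders sum to 2 (valence 4) → 2 H
  atom 19: C, bond orders sum to 2 (valence 4) → 2 H
  atom 20: C, bond orders sum to 2 (valence 4) → 2 H
  atom 21: C, bond orders sum to 2 (valence 4) → 2 H
  atom 22: C, bond orders sum to 2 (valence 4) → 2 H
  atom 23: I (halogen, monovalent) → 0 H
Totals → C:14, H:21, F:3, I:1, N:1, O:4.
In Hill order: C14H21F3INO4.

C14H21F3INO4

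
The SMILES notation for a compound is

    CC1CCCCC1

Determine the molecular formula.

C7H14

Walk through each heavy atom and fill implicit hydrogens from standard valence (C 4, N 3, O 2, S 2, halogen 1):
  atom 1: C, bond orders sum to 1 (valence 4) → 3 H
  atom 2: C, bond orders sum to 3 (valence 4) → 1 H
  atom 3: C, bond orders sum to 2 (valence 4) → 2 H
  atom 4: C, bond orders sum to 2 (valence 4) → 2 H
  atom 5: C, bond orders sum to 2 (valence 4) → 2 H
  atom 6: C, bond orders sum to 2 (valence 4) → 2 H
  atom 7: C, bond orders sum to 2 (valence 4) → 2 H
Totals → C:7, H:14.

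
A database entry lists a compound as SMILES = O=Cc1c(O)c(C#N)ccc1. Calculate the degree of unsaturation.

7

Molecular formula: C8H5NO2.
DoU = (2C + 2 + N − H − X) / 2, where X is the halogen count and O/S are ignored.
    = (2·8 + 2 + 1 − 5 − 0) / 2 = 14 / 2 = 7.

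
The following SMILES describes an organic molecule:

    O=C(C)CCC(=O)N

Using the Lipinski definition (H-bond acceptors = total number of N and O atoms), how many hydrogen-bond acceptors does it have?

N atoms: 1; O atoms: 2.
Lipinski HBA = 1 + 2 = 3.

3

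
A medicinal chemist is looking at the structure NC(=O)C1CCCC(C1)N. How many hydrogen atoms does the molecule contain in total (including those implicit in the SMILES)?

14

Walk through each heavy atom and fill implicit hydrogens from standard valence (C 4, N 3, O 2, S 2, halogen 1):
  atom 1: N, bond orders sum to 1 (valence 3) → 2 H
  atom 2: C, bond orders sum to 4 (valence 4) → 0 H
  atom 3: O, bond orders sum to 2 (valence 2) → 0 H
  atom 4: C, bond orders sum to 3 (valence 4) → 1 H
  atom 5: C, bond orders sum to 2 (valence 4) → 2 H
  atom 6: C, bond orders sum to 2 (valence 4) → 2 H
  atom 7: C, bond orders sum to 2 (valence 4) → 2 H
  atom 8: C, bond orders sum to 3 (valence 4) → 1 H
  atom 9: C, bond orders sum to 2 (valence 4) → 2 H
  atom 10: N, bond orders sum to 1 (valence 3) → 2 H
Total hydrogens: 14.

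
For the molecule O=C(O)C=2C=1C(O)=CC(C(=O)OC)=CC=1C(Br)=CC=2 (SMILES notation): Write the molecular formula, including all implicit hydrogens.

C13H9BrO5

Walk through each heavy atom and fill implicit hydrogens from standard valence (C 4, N 3, O 2, S 2, halogen 1):
  atom 1: O, bond orders sum to 2 (valence 2) → 0 H
  atom 2: C, bond orders sum to 4 (valence 4) → 0 H
  atom 3: O, bond orders sum to 1 (valence 2) → 1 H
  atom 4: C, bond orders sum to 4 (valence 4) → 0 H
  atom 5: C, bond orders sum to 4 (valence 4) → 0 H
  atom 6: C, bond orders sum to 4 (valence 4) → 0 H
  atom 7: O, bond orders sum to 1 (valence 2) → 1 H
  atom 8: C, bond orders sum to 3 (valence 4) → 1 H
  atom 9: C, bond orders sum to 4 (valence 4) → 0 H
  atom 10: C, bond orders sum to 4 (valence 4) → 0 H
  atom 11: O, bond orders sum to 2 (valence 2) → 0 H
  atom 12: O, bond orders sum to 2 (valence 2) → 0 H
  atom 13: C, bond orders sum to 1 (valence 4) → 3 H
  atom 14: C, bond orders sum to 3 (valence 4) → 1 H
  atom 15: C, bond orders sum to 4 (valence 4) → 0 H
  atom 16: C, bond orders sum to 4 (valence 4) → 0 H
  atom 17: Br (halogen, monovalent) → 0 H
  atom 18: C, bond orders sum to 3 (valence 4) → 1 H
  atom 19: C, bond orders sum to 3 (valence 4) → 1 H
Totals → C:13, H:9, Br:1, O:5.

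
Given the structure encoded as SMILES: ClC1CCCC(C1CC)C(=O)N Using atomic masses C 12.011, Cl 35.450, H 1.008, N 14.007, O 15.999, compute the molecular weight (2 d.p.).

189.68 g/mol

First, the molecular formula is C9H16ClNO (counting implicit H from valence).
  C: 9 × 12.011 = 108.099
  Cl: 1 × 35.450 = 35.450
  H: 16 × 1.008 = 16.128
  N: 1 × 14.007 = 14.007
  O: 1 × 15.999 = 15.999
Sum: 9×12.011 + 1×35.450 + 16×1.008 + 1×14.007 + 1×15.999 = 189.683 → 189.68 g/mol.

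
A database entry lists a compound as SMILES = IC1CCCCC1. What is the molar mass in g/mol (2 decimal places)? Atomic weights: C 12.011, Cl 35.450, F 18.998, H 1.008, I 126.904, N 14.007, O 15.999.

210.06 g/mol

First, the molecular formula is C6H11I (counting implicit H from valence).
  C: 6 × 12.011 = 72.066
  H: 11 × 1.008 = 11.088
  I: 1 × 126.904 = 126.904
Sum: 6×12.011 + 11×1.008 + 1×126.904 = 210.058 → 210.06 g/mol.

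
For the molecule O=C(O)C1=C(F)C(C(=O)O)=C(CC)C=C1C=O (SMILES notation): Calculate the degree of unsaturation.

7

Molecular formula: C11H9FO5.
DoU = (2C + 2 + N − H − X) / 2, where X is the halogen count and O/S are ignored.
    = (2·11 + 2 + 0 − 9 − 1) / 2 = 14 / 2 = 7.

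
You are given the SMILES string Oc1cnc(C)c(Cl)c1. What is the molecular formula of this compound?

Walk through each heavy atom and fill implicit hydrogens from standard valence (C 4, N 3, O 2, S 2, halogen 1); for lowercase aromatic atoms, an aromatic c carries 1 H when it has two neighbours and 0 H with three, and aromatic n carries 0 H:
  atom 1: O, bond orders sum to 1 (valence 2) → 1 H
  atom 2: aromatic c, 3 neighbours → 0 H
  atom 3: aromatic c, 2 neighbours → 1 H
  atom 4: aromatic n, 2 neighbours → 0 H
  atom 5: aromatic c, 3 neighbours → 0 H
  atom 6: C, bond orders sum to 1 (valence 4) → 3 H
  atom 7: aromatic c, 3 neighbours → 0 H
  atom 8: Cl (halogen, monovalent) → 0 H
  atom 9: aromatic c, 2 neighbours → 1 H
Totals → C:6, H:6, Cl:1, N:1, O:1.

C6H6ClNO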